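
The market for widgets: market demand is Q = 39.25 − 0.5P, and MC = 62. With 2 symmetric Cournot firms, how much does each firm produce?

Inverting demand: P = 78.5 − 2Q.
In a 2-firm Cournot equilibrium, symmetry and the first-order condition give q = (78.5 − 62)/(6) = 2.75. So Q = 5.5 and P = 67.5.

q_i = 2.75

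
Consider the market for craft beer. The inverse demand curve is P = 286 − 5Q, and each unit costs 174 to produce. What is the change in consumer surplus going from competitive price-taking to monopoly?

Perfect competition: P = MC = 174, so 286 − 5Q = 174 and Q = 22.4.
CS = ½·(286 − 174)·22.4 = 1254.4.
The monopolist equates marginal revenue to marginal cost: 286 − 10Q = 174, so Q = 11.2. From demand, P = 230.
CS = ½·(286 − 230)·11.2 = 313.6.
Change in consumer surplus: 313.6 − 1254.4 = −940.8.

Consumer surplus falls by 940.8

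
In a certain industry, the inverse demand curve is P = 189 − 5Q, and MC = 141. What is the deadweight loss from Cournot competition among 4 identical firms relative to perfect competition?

Competitive firms price at marginal cost: P = 141, giving Q = 9.6.
With 4 symmetric Cournot firms, each firm's FOC gives 189 − 25q = 141, so q = 1.92, Q = 4·1.92 = 7.68, and P = 150.6.
DWL is the triangle between Q = 7.68 and Q = 9.6: ½·(9.6 − 7.68)·(150.6 − 141) = 9.216.

DWL = 9.216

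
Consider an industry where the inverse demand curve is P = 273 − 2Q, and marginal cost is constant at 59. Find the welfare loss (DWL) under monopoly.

DWL = 2862.25

Perfect competition: P = MC = 59, so 273 − 2Q = 59 and Q = 107.
The monopolist equates marginal revenue to marginal cost: 273 − 4Q = 59, so Q = 53.5. From demand, P = 166.
DWL is the triangle between Q = 53.5 and Q = 107: ½·(107 − 53.5)·(166 − 59) = 2862.25.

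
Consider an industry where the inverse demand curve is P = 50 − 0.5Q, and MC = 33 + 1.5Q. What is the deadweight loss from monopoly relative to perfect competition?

DWL = 2.89

Under competition P = MC: 50 − 0.5Q = 33 + 1.5Q ⇒ Q = 8.5, P = 45.75.
Monopoly sets MR = MC: 50 − Q = 33 + 1.5Q ⇒ Q = 6.8, P = 50 − 0.5·6.8 = 46.6.
CS = ½·(50 − 45.75)·8.5 = 289/16; PS = (45.75·8.5 − 33·8.5 − ½·1.5·8.5²) = 867/16; TS = 72.25.
CS = ½·(50 − 46.6)·6.8 = 11.56; PS = (46.6·6.8 − 33·6.8 − ½·1.5·6.8²) = 57.8; TS = 69.36.
DWL = 72.25 − 69.36 = 2.89.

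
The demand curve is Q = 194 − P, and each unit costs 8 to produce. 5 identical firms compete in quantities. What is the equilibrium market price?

P = 39

Inverting demand: P = 194 − Q.
In a 5-firm Cournot equilibrium, symmetry and the first-order condition give q = (194 − 8)/(6) = 31. So Q = 155 and P = 39.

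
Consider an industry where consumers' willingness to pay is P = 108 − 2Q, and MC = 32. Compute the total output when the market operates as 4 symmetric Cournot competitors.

With 4 symmetric Cournot firms, each firm's FOC gives 108 − 10q = 32, so q = 7.6, Q = 4·7.6 = 30.4, and P = 47.2.

Q = 30.4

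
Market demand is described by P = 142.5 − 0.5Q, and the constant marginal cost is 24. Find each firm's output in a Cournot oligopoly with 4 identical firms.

Cournot with 4 identical firms: the symmetric best-response condition is 142.5 − 2.5q = 24. Each firm produces q = 47.4, total output Q = 189.6, price P = 47.7.

q_i = 47.4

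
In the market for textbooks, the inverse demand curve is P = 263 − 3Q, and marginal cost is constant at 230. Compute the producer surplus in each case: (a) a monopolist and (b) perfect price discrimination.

Monopoly: PS = 90.75; Perfect PD: PS = 181.5

A monopolist chooses Q where MR = MC. MR = 263 − 6Q; setting this equal to 230 gives Q = 5.5 and P = 246.5.
PS = (246.5 − 230)·5.5 = 90.75.
Under first-degree price discrimination the firm charges each unit its demand price and produces up to where P = MC, i.e. Q = 11. Consumer surplus is zero; producer surplus equals total surplus.
PS = ½·(263 − 230)·11 = 181.5.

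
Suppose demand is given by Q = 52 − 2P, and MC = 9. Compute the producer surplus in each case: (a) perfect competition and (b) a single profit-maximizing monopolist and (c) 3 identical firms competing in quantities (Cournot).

Inverting demand: P = 26 − 0.5Q.
Perfect competition: P = MC = 9, so 26 − 0.5Q = 9 and Q = 34.
PS = (9 − 9)·34 = 0.
Monopoly sets MR = MC: 26 − Q = 9 ⇒ Q = 17, P = 26 − 0.5·17 = 17.5.
PS = (17.5 − 9)·17 = 144.5.
Cournot with 3 identical firms: the symmetric best-response condition is 26 − 2q = 9. Each firm produces q = 8.5, total output Q = 25.5, price P = 13.25.
PS = (13.25 − 9)·25.5 = 108.375.

Competition: PS = 0; Monopoly: PS = 144.5; Cournot: PS = 108.375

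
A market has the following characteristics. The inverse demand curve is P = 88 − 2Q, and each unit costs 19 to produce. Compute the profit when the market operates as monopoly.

A monopolist chooses Q where MR = MC. MR = 88 − 4Q; setting this equal to 19 gives Q = 17.25 and P = 53.5.
Profit = (53.5 − 19)·17.25 = 595.125.

Profit = 595.125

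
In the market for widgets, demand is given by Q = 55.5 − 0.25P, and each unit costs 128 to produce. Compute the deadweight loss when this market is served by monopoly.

DWL = 276.125

Inverting demand: P = 222 − 4Q.
Competitive firms price at marginal cost: P = 128, giving Q = 23.5.
Monopoly sets MR = MC: 222 − 8Q = 128 ⇒ Q = 11.75, P = 222 − 4·11.75 = 175.
DWL is the triangle between Q = 11.75 and Q = 23.5: ½·(23.5 − 11.75)·(175 − 128) = 276.125.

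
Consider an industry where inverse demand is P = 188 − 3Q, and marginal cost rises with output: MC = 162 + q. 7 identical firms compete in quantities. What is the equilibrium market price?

In a 7-firm Cournot equilibrium, symmetry and the first-order condition give q = (188 − 162)/(25) = 1.04. So Q = 7.28 and P = 166.16.

P = 166.16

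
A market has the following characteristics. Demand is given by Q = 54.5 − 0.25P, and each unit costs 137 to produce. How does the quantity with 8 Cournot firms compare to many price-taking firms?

Cournot: Q = 18; Competition: Q = 20.25

Inverting demand: P = 218 − 4Q.
Cournot with 8 identical firms: the symmetric best-response condition is 218 − 36q = 137. Each firm produces q = 2.25, total output Q = 18, price P = 146.
Perfect competition: P = MC = 137, so 218 − 4Q = 137 and Q = 20.25.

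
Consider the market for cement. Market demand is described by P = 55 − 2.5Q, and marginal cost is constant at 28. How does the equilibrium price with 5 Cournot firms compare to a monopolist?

In a 5-firm Cournot equilibrium, symmetry and the first-order condition give q = (55 − 28)/(15) = 1.8. So Q = 9 and P = 32.5.
A monopolist chooses Q where MR = MC. MR = 55 − 5Q; setting this equal to 28 gives Q = 5.4 and P = 41.5.

Cournot: P = 32.5; Monopoly: P = 41.5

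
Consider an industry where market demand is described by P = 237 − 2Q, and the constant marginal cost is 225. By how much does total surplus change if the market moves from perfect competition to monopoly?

Under competition P = MC = 225, so Q = (237 − 225)/2 = 6.
CS = ½·(237 − 225)·6 = 36; PS = (225 − 225)·6 = 0; TS = 36.
A monopolist chooses Q where MR = MC. MR = 237 − 4Q; setting this equal to 225 gives Q = 3 and P = 231.
CS = ½·(237 − 231)·3 = 9; PS = (231 − 225)·3 = 18; TS = 27.
Change in total surplus: 27 − 36 = −9.

Total surplus falls by 9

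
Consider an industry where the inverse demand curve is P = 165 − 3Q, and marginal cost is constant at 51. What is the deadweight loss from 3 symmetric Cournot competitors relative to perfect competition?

DWL = 135.375

Perfect competition: P = MC = 51, so 165 − 3Q = 51 and Q = 38.
With 3 symmetric Cournot firms, each firm's FOC gives 165 − 12q = 51, so q = 9.5, Q = 3·9.5 = 28.5, and P = 79.5.
DWL is the triangle between Q = 28.5 and Q = 38: ½·(38 − 28.5)·(79.5 − 51) = 135.375.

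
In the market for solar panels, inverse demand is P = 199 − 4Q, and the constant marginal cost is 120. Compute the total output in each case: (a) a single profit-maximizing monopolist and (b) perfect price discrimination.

The monopolist equates marginal revenue to marginal cost: 199 − 8Q = 120, so Q = 9.875. From demand, P = 159.5.
Under first-degree price discrimination the firm charges each unit its demand price and produces up to where P = MC, i.e. Q = 19.75. Consumer surplus is zero; producer surplus equals total surplus.

Monopoly: Q = 9.875; Perfect PD: Q = 19.75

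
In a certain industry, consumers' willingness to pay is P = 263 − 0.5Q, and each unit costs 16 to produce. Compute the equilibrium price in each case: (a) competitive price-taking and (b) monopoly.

Competition: P = 16; Monopoly: P = 139.5

Under competition P = MC = 16, so Q = (263 − 16)/0.5 = 494.
The monopolist equates marginal revenue to marginal cost: 263 − Q = 16, so Q = 247. From demand, P = 139.5.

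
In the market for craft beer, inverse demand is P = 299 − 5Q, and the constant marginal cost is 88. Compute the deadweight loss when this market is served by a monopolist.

DWL = 1113.025

Competitive firms price at marginal cost: P = 88, giving Q = 42.2.
A monopolist chooses Q where MR = MC. MR = 299 − 10Q; setting this equal to 88 gives Q = 21.1 and P = 193.5.
DWL is the triangle between Q = 21.1 and Q = 42.2: ½·(42.2 − 21.1)·(193.5 − 88) = 1113.025.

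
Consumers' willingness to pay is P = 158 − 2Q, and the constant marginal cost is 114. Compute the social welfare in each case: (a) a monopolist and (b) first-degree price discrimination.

Monopoly: TS = 363; Perfect PD: TS = 484

A monopolist chooses Q where MR = MC. MR = 158 − 4Q; setting this equal to 114 gives Q = 11 and P = 136.
CS = ½·(158 − 136)·11 = 121; PS = (136 − 114)·11 = 242; TS = 363.
Under first-degree price discrimination the firm charges each unit its demand price and produces up to where P = MC, i.e. Q = 22. Consumer surplus is zero; producer surplus equals total surplus.
TS = 484 (equal to competitive TS).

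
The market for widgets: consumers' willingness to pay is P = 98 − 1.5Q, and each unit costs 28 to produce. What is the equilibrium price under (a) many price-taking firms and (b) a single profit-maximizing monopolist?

Competition: P = 28; Monopoly: P = 63

Under competition P = MC = 28, so Q = (98 − 28)/1.5 = 140/3.
Monopoly sets MR = MC: 98 − 3Q = 28 ⇒ Q = 70/3, P = 98 − 1.5·70/3 = 63.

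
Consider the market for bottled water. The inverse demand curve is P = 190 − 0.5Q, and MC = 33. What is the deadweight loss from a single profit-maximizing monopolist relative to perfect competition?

DWL = 6162.25

Competitive firms price at marginal cost: P = 33, giving Q = 314.
Monopoly sets MR = MC: 190 − Q = 33 ⇒ Q = 157, P = 190 − 0.5·157 = 111.5.
DWL is the triangle between Q = 157 and Q = 314: ½·(314 − 157)·(111.5 − 33) = 6162.25.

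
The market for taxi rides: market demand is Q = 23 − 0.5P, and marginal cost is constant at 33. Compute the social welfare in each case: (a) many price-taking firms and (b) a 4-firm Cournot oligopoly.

Inverting demand: P = 46 − 2Q.
Under competition P = MC = 33, so Q = (46 − 33)/2 = 6.5.
CS = ½·(46 − 33)·6.5 = 42.25; PS = (33 − 33)·6.5 = 0; TS = 42.25.
In a 4-firm Cournot equilibrium, symmetry and the first-order condition give q = (46 − 33)/(10) = 1.3. So Q = 5.2 and P = 35.6.
CS = ½·(46 − 35.6)·5.2 = 27.04; PS = (35.6 − 33)·5.2 = 13.52; TS = 40.56.

Competition: TS = 42.25; Cournot: TS = 40.56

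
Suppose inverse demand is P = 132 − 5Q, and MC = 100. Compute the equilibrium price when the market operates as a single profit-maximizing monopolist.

P = 116

A monopolist chooses Q where MR = MC. MR = 132 − 10Q; setting this equal to 100 gives Q = 3.2 and P = 116.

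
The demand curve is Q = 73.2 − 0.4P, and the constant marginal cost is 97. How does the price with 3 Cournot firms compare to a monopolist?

Cournot: P = 118.5; Monopoly: P = 140

Inverting demand: P = 183 − 2.5Q.
Cournot with 3 identical firms: the symmetric best-response condition is 183 − 10q = 97. Each firm produces q = 8.6, total output Q = 25.8, price P = 118.5.
Monopoly sets MR = MC: 183 − 5Q = 97 ⇒ Q = 17.2, P = 183 − 2.5·17.2 = 140.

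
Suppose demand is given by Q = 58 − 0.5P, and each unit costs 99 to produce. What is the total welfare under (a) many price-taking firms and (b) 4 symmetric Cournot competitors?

Inverting demand: P = 116 − 2Q.
Under competition P = MC = 99, so Q = (116 − 99)/2 = 8.5.
CS = ½·(116 − 99)·8.5 = 72.25; PS = (99 − 99)·8.5 = 0; TS = 72.25.
With 4 symmetric Cournot firms, each firm's FOC gives 116 − 10q = 99, so q = 1.7, Q = 4·1.7 = 6.8, and P = 102.4.
CS = ½·(116 − 102.4)·6.8 = 46.24; PS = (102.4 − 99)·6.8 = 23.12; TS = 69.36.

Competition: TS = 72.25; Cournot: TS = 69.36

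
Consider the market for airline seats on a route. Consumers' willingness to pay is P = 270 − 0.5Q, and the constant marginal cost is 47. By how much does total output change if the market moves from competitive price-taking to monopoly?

Competitive firms price at marginal cost: P = 47, giving Q = 446.
A monopolist chooses Q where MR = MC. MR = 270 − Q; setting this equal to 47 gives Q = 223 and P = 158.5.
Change in total output: 223 − 446 = −223.

Total output falls by 223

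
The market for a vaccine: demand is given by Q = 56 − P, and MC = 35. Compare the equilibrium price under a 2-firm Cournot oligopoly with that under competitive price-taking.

Inverting demand: P = 56 − Q.
With 2 symmetric Cournot firms, each firm's FOC gives 56 − 3q = 35, so q = 7, Q = 2·7 = 14, and P = 42.
Competitive firms price at marginal cost: P = 35, giving Q = 21.

Cournot: P = 42; Competition: P = 35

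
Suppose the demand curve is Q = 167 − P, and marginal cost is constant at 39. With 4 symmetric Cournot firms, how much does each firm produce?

q_i = 25.6

Inverting demand: P = 167 − Q.
Cournot with 4 identical firms: the symmetric best-response condition is 167 − 5q = 39. Each firm produces q = 25.6, total output Q = 102.4, price P = 64.6.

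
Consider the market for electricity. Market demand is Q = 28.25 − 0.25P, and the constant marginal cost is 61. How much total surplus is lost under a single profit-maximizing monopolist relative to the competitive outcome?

DWL = 84.5

Inverting demand: P = 113 − 4Q.
Perfect competition: P = MC = 61, so 113 − 4Q = 61 and Q = 13.
The monopolist equates marginal revenue to marginal cost: 113 − 8Q = 61, so Q = 6.5. From demand, P = 87.
DWL is the triangle between Q = 6.5 and Q = 13: ½·(13 − 6.5)·(87 − 61) = 84.5.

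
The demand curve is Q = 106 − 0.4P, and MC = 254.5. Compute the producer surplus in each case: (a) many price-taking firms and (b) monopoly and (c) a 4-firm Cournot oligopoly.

Inverting demand: P = 265 − 2.5Q.
Perfect competition: P = MC = 254.5, so 265 − 2.5Q = 254.5 and Q = 4.2.
PS = (254.5 − 254.5)·4.2 = 0.
A monopolist chooses Q where MR = MC. MR = 265 − 5Q; setting this equal to 254.5 gives Q = 2.1 and P = 259.75.
PS = (259.75 − 254.5)·2.1 = 11.025.
Cournot with 4 identical firms: the symmetric best-response condition is 265 − 12.5q = 254.5. Each firm produces q = 0.84, total output Q = 3.36, price P = 256.6.
PS = (256.6 − 254.5)·3.36 = 7.056.

Competition: PS = 0; Monopoly: PS = 11.025; Cournot: PS = 7.056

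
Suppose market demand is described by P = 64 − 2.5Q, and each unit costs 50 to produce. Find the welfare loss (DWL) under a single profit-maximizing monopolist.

Competitive firms price at marginal cost: P = 50, giving Q = 5.6.
A monopolist chooses Q where MR = MC. MR = 64 − 5Q; setting this equal to 50 gives Q = 2.8 and P = 57.
DWL is the triangle between Q = 2.8 and Q = 5.6: ½·(5.6 − 2.8)·(57 − 50) = 9.8.

DWL = 9.8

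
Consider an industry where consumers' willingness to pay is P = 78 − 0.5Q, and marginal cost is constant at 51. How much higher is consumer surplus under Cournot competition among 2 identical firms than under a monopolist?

The monopolist equates marginal revenue to marginal cost: 78 − Q = 51, so Q = 27. From demand, P = 64.5.
CS = ½·(78 − 64.5)·27 = 182.25.
Cournot with 2 identical firms: the symmetric best-response condition is 78 − 1.5q = 51. Each firm produces q = 18, total output Q = 36, price P = 60.
CS = ½·(78 − 60)·36 = 324.
Change in consumer surplus: 324 − 182.25 = 141.75.

CS rises by 141.75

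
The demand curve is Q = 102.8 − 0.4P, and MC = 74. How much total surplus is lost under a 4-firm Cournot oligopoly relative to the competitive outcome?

Inverting demand: P = 257 − 2.5Q.
Competitive firms price at marginal cost: P = 74, giving Q = 73.2.
Cournot with 4 identical firms: the symmetric best-response condition is 257 − 12.5q = 74. Each firm produces q = 14.64, total output Q = 58.56, price P = 110.6.
DWL is the triangle between Q = 58.56 and Q = 73.2: ½·(73.2 − 58.56)·(110.6 − 74) = 267.912.

DWL = 267.912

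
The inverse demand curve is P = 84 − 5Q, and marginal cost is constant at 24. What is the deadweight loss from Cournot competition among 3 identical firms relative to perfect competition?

Under competition P = MC = 24, so Q = (84 − 24)/5 = 12.
Cournot with 3 identical firms: the symmetric best-response condition is 84 − 20q = 24. Each firm produces q = 3, total output Q = 9, price P = 39.
DWL is the triangle between Q = 9 and Q = 12: ½·(12 − 9)·(39 − 24) = 22.5.

DWL = 22.5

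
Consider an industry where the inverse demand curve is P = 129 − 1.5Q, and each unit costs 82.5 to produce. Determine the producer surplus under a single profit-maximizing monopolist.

PS = 360.375

The monopolist equates marginal revenue to marginal cost: 129 − 3Q = 82.5, so Q = 15.5. From demand, P = 105.75.
PS = (105.75 − 82.5)·15.5 = 360.375.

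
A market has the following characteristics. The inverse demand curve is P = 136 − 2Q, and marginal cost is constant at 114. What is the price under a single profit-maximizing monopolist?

P = 125

The monopolist equates marginal revenue to marginal cost: 136 − 4Q = 114, so Q = 5.5. From demand, P = 125.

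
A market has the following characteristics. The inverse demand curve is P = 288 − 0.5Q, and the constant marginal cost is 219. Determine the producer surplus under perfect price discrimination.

Under first-degree price discrimination the firm charges each unit its demand price and produces up to where P = MC, i.e. Q = 138. Consumer surplus is zero; producer surplus equals total surplus.
PS = ½·(288 − 219)·138 = 4761.

PS = 4761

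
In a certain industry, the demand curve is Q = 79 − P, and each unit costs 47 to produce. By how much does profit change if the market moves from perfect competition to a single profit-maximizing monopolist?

π rises by 256

Inverting demand: P = 79 − Q.
Under competition P = MC = 47, so Q = (79 − 47)/1 = 32.
Profit = (47 − 47)·32 = 0.
A monopolist chooses Q where MR = MC. MR = 79 − 2Q; setting this equal to 47 gives Q = 16 and P = 63.
Profit = (63 − 47)·16 = 256.
Change in profit: 256 − 0 = 256.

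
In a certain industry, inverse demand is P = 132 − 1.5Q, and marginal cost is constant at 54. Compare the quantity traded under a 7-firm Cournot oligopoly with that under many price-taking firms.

Cournot: Q = 45.5; Competition: Q = 52

With 7 symmetric Cournot firms, each firm's FOC gives 132 − 12q = 54, so q = 6.5, Q = 7·6.5 = 45.5, and P = 63.75.
Under competition P = MC = 54, so Q = (132 − 54)/1.5 = 52.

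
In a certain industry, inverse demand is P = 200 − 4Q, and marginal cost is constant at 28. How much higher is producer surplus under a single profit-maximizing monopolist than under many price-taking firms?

Under competition P = MC = 28, so Q = (200 − 28)/4 = 43.
PS = (28 − 28)·43 = 0.
Monopoly sets MR = MC: 200 − 8Q = 28 ⇒ Q = 21.5, P = 200 − 4·21.5 = 114.
PS = (114 − 28)·21.5 = 1849.
Change in producer surplus: 1849 − 0 = 1849.

Producer surplus rises by 1849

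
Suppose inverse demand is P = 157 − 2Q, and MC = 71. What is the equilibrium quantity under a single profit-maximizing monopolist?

Monopoly sets MR = MC: 157 − 4Q = 71 ⇒ Q = 21.5, P = 157 − 2·21.5 = 114.

Q = 21.5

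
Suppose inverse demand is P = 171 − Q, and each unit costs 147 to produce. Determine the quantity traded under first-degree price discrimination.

Q = 24

A perfectly discriminating monopolist sells every unit with P(Q) ≥ MC(Q), so output equals the competitive quantity Q = 24. Each buyer pays their reservation price, so CS = 0 and the firm captures all surplus.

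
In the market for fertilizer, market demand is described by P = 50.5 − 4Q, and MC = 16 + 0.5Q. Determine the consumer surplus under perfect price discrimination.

CS = 0

With perfect price discrimination, output is the efficient level Q = 23/3 (where demand meets MC), but every buyer pays their willingness to pay: CS = 0 and PS = total surplus.
CS = 0.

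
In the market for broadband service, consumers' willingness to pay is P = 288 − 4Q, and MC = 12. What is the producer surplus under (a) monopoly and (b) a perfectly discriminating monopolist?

The monopolist equates marginal revenue to marginal cost: 288 − 8Q = 12, so Q = 34.5. From demand, P = 150.
PS = (150 − 12)·34.5 = 4761.
Under first-degree price discrimination the firm charges each unit its demand price and produces up to where P = MC, i.e. Q = 69. Consumer surplus is zero; producer surplus equals total surplus.
PS = ½·(288 − 12)·69 = 9522.

Monopoly: PS = 4761; Perfect PD: PS = 9522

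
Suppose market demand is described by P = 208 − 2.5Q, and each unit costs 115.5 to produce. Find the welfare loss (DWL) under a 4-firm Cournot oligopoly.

DWL = 68.45

Under competition P = MC = 115.5, so Q = (208 − 115.5)/2.5 = 37.
With 4 symmetric Cournot firms, each firm's FOC gives 208 − 12.5q = 115.5, so q = 7.4, Q = 4·7.4 = 29.6, and P = 134.
DWL is the triangle between Q = 29.6 and Q = 37: ½·(37 − 29.6)·(134 − 115.5) = 68.45.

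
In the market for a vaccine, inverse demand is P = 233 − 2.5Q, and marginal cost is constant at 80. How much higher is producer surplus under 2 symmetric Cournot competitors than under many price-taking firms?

PS rises by 2080.8

Competitive firms price at marginal cost: P = 80, giving Q = 61.2.
PS = (80 − 80)·61.2 = 0.
Cournot with 2 identical firms: the symmetric best-response condition is 233 − 7.5q = 80. Each firm produces q = 20.4, total output Q = 40.8, price P = 131.
PS = (131 − 80)·40.8 = 2080.8.
Change in producer surplus: 2080.8 − 0 = 2080.8.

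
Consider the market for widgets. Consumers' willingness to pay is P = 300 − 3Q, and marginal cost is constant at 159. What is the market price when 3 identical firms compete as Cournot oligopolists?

P = 194.25

With 3 symmetric Cournot firms, each firm's FOC gives 300 − 12q = 159, so q = 11.75, Q = 3·11.75 = 35.25, and P = 194.25.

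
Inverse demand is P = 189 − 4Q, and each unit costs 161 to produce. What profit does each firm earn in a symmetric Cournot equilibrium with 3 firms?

π_i = 12.25

Cournot with 3 identical firms: the symmetric best-response condition is 189 − 16q = 161. Each firm produces q = 1.75, total output Q = 5.25, price P = 168.
Each firm's profit = (168 − 161)·1.75 = 12.25.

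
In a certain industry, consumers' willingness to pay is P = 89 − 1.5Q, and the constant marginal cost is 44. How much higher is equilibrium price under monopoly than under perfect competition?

Competitive firms price at marginal cost: P = 44, giving Q = 30.
A monopolist chooses Q where MR = MC. MR = 89 − 3Q; setting this equal to 44 gives Q = 15 and P = 66.5.
Change in equilibrium price: 66.5 − 44 = 22.5.

P rises by 22.5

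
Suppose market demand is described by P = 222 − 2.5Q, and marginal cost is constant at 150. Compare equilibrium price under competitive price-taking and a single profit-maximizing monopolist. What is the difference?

Equilibrium price rises by 36

Perfect competition: P = MC = 150, so 222 − 2.5Q = 150 and Q = 28.8.
A monopolist chooses Q where MR = MC. MR = 222 − 5Q; setting this equal to 150 gives Q = 14.4 and P = 186.
Change in equilibrium price: 186 − 150 = 36.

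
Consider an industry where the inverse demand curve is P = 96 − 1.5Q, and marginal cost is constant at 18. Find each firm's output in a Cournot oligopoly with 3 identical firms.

In a 3-firm Cournot equilibrium, symmetry and the first-order condition give q = (96 − 18)/(6) = 13. So Q = 39 and P = 37.5.

q_i = 13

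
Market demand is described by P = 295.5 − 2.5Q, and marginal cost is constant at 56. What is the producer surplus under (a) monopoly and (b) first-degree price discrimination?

Monopoly sets MR = MC: 295.5 − 5Q = 56 ⇒ Q = 47.9, P = 295.5 − 2.5·47.9 = 175.75.
PS = (175.75 − 56)·47.9 = 5736.025.
With perfect price discrimination, output is the efficient level Q = 95.8 (where demand meets MC), but every buyer pays their willingness to pay: CS = 0 and PS = total surplus.
PS = ½·(295.5 − 56)·95.8 = 11472.05.

Monopoly: PS = 5736.025; Perfect PD: PS = 11472.05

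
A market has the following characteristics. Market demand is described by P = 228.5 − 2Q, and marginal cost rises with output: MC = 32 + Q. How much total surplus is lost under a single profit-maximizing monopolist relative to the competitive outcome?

DWL = 1029.66

Competitive equilibrium sets price equal to marginal cost: 228.5 − 2Q = 32 + Q, so Q = 65.5 and P = 97.5.
Monopoly sets MR = MC: 228.5 − 4Q = 32 + Q ⇒ Q = 39.3, P = 228.5 − 2·39.3 = 149.9.
CS = ½·(228.5 − 97.5)·65.5 = 4290.25; PS = (97.5·65.5 − 32·65.5 − ½·1·65.5²) = 2145.125; TS = 6435.375.
CS = ½·(228.5 − 149.9)·39.3 = 1544.49; PS = (149.9·39.3 − 32·39.3 − ½·1·39.3²) = 3861.225; TS = 5405.715.
DWL = 6435.375 − 5405.715 = 1029.66.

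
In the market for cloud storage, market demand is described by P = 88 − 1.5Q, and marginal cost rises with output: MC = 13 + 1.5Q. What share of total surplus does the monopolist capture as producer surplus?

PS/TS = 0.75

A monopolist chooses Q where MR = MC. MR = 88 − 3Q; setting this equal to 13 + 1.5Q gives Q = 50/3 and P = 63.
CS = ½·(88 − 63)·50/3 = 625/3.
PS = P·Q − VC(Q) = 63·50/3 − (13·50/3 + ½·1.5·(50/3)²) = 625.
Share captured = PS/TS = 625/(2500/3) = 0.75.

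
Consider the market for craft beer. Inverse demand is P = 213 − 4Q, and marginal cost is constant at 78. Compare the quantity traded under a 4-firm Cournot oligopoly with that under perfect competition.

In a 4-firm Cournot equilibrium, symmetry and the first-order condition give q = (213 − 78)/(20) = 6.75. So Q = 27 and P = 105.
Competitive firms price at marginal cost: P = 78, giving Q = 33.75.

Cournot: Q = 27; Competition: Q = 33.75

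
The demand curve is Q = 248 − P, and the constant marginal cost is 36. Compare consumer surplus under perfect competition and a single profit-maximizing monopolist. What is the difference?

CS falls by 16854

Inverting demand: P = 248 − Q.
Perfect competition: P = MC = 36, so 248 − Q = 36 and Q = 212.
CS = ½·(248 − 36)·212 = 22472.
A monopolist chooses Q where MR = MC. MR = 248 − 2Q; setting this equal to 36 gives Q = 106 and P = 142.
CS = ½·(248 − 142)·106 = 5618.
Change in consumer surplus: 5618 − 22472 = −16854.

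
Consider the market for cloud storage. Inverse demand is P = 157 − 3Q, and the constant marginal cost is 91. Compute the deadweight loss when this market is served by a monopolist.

DWL = 181.5

Perfect competition: P = MC = 91, so 157 − 3Q = 91 and Q = 22.
Monopoly sets MR = MC: 157 − 6Q = 91 ⇒ Q = 11, P = 157 − 3·11 = 124.
DWL is the triangle between Q = 11 and Q = 22: ½·(22 − 11)·(124 − 91) = 181.5.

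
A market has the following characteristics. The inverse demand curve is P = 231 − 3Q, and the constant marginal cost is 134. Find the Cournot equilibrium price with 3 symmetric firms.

In a 3-firm Cournot equilibrium, symmetry and the first-order condition give q = (231 − 134)/(12) = 97/12. So Q = 24.25 and P = 158.25.

P = 158.25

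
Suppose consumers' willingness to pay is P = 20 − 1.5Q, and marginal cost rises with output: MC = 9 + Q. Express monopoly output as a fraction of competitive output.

A monopolist chooses Q where MR = MC. MR = 20 − 3Q; setting this equal to 9 + Q gives Q = 2.75 and P = 15.875.
Under competition P = MC: 20 − 1.5Q = 9 + Q ⇒ Q = 4.4, P = 13.4.
Ratio Q_m/Q_c = 2.75/4.4 = 0.625.

Q_m/Q_c = 0.625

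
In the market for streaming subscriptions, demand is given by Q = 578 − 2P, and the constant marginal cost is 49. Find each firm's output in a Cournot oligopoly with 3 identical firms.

q_i = 120

Inverting demand: P = 289 − 0.5Q.
Cournot with 3 identical firms: the symmetric best-response condition is 289 − 2q = 49. Each firm produces q = 120, total output Q = 360, price P = 109.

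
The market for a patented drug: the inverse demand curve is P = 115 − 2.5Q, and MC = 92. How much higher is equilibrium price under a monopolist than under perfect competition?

Perfect competition: P = MC = 92, so 115 − 2.5Q = 92 and Q = 9.2.
The monopolist equates marginal revenue to marginal cost: 115 − 5Q = 92, so Q = 4.6. From demand, P = 103.5.
Change in equilibrium price: 103.5 − 92 = 11.5.

Equilibrium price rises by 11.5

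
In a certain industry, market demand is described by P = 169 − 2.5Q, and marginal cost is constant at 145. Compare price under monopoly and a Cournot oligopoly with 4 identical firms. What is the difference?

Monopoly sets MR = MC: 169 − 5Q = 145 ⇒ Q = 4.8, P = 169 − 2.5·4.8 = 157.
Cournot with 4 identical firms: the symmetric best-response condition is 169 − 12.5q = 145. Each firm produces q = 1.92, total output Q = 7.68, price P = 149.8.
Change in price: 149.8 − 157 = −7.2.

Price falls by 7.2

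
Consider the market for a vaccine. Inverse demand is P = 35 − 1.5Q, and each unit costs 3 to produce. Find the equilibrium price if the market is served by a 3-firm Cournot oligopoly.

P = 11

Cournot with 3 identical firms: the symmetric best-response condition is 35 − 6q = 3. Each firm produces q = 16/3, total output Q = 16, price P = 11.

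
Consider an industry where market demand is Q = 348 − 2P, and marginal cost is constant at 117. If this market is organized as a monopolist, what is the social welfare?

Inverting demand: P = 174 − 0.5Q.
The monopolist equates marginal revenue to marginal cost: 174 − Q = 117, so Q = 57. From demand, P = 145.5.
CS = ½·(174 − 145.5)·57 = 812.25; PS = (145.5 − 117)·57 = 1624.5; TS = 2436.75.

TS = 2436.75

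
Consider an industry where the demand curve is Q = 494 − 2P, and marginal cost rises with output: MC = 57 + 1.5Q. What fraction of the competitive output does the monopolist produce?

Q_m/Q_c = 0.8

Inverting demand: P = 247 − 0.5Q.
A monopolist chooses Q where MR = MC. MR = 247 − Q; setting this equal to 57 + 1.5Q gives Q = 76 and P = 209.
Under competition P = MC: 247 − 0.5Q = 57 + 1.5Q ⇒ Q = 95, P = 199.5.
Ratio Q_m/Q_c = 76/95 = 0.8.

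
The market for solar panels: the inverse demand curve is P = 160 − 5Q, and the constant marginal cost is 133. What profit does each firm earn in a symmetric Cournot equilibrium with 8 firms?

π_i = 1.8

With 8 symmetric Cournot firms, each firm's FOC gives 160 − 45q = 133, so q = 0.6, Q = 8·0.6 = 4.8, and P = 136.
Each firm's profit = (136 − 133)·0.6 = 1.8.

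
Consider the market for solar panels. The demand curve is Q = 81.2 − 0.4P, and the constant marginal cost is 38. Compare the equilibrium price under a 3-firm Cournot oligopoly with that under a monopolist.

Cournot: P = 79.25; Monopoly: P = 120.5

Inverting demand: P = 203 − 2.5Q.
Cournot with 3 identical firms: the symmetric best-response condition is 203 − 10q = 38. Each firm produces q = 16.5, total output Q = 49.5, price P = 79.25.
A monopolist chooses Q where MR = MC. MR = 203 − 5Q; setting this equal to 38 gives Q = 33 and P = 120.5.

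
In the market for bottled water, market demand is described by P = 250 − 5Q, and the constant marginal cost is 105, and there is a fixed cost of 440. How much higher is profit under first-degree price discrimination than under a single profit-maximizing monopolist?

A monopolist chooses Q where MR = MC. MR = 250 − 10Q; setting this equal to 105 gives Q = 14.5 and P = 177.5.
Profit = (177.5 − 105)·14.5 − 440 = 611.25.
Under first-degree price discrimination the firm charges each unit its demand price and produces up to where P = MC, i.e. Q = 29. Consumer surplus is zero; producer surplus equals total surplus.
PS equals the full surplus area, 2102.5. Profit = 2102.5 − 440 = 1662.5.
Change in profit: 1662.5 − 611.25 = 1051.25.

π rises by 1051.25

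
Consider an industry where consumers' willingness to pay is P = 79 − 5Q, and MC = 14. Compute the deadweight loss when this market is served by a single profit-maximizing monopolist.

Competitive firms price at marginal cost: P = 14, giving Q = 13.
A monopolist chooses Q where MR = MC. MR = 79 − 10Q; setting this equal to 14 gives Q = 6.5 and P = 46.5.
DWL is the triangle between Q = 6.5 and Q = 13: ½·(13 − 6.5)·(46.5 − 14) = 105.625.

DWL = 105.625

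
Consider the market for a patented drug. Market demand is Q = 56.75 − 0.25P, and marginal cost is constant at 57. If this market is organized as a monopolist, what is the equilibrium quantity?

Inverting demand: P = 227 − 4Q.
The monopolist equates marginal revenue to marginal cost: 227 − 8Q = 57, so Q = 21.25. From demand, P = 142.

Q = 21.25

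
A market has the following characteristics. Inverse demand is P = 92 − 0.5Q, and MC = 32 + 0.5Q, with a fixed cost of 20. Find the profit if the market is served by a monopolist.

Profit = 1180

Monopoly sets MR = MC: 92 − Q = 32 + 0.5Q ⇒ Q = 40, P = 92 − 0.5·40 = 72.
Profit = 72·40 − (32·40 + ½·0.5·40²) − 20 = 1180.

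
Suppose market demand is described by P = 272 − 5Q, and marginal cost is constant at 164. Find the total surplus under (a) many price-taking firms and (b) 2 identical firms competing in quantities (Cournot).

Competitive firms price at marginal cost: P = 164, giving Q = 21.6.
CS = ½·(272 − 164)·21.6 = 1166.4; PS = (164 − 164)·21.6 = 0; TS = 1166.4.
In a 2-firm Cournot equilibrium, symmetry and the first-order condition give q = (272 − 164)/(15) = 7.2. So Q = 14.4 and P = 200.
CS = ½·(272 − 200)·14.4 = 518.4; PS = (200 − 164)·14.4 = 518.4; TS = 1036.8.

Competition: TS = 1166.4; Cournot: TS = 1036.8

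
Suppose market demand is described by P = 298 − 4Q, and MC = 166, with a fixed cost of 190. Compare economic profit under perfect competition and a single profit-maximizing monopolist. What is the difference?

Competitive firms price at marginal cost: P = 166, giving Q = 33.
Profit = (166 − 166)·33 − 190 = −190.
The monopolist equates marginal revenue to marginal cost: 298 − 8Q = 166, so Q = 16.5. From demand, P = 232.
Profit = (232 − 166)·16.5 − 190 = 899.
Change in economic profit: 899 − −190 = 1089.

Economic profit rises by 1089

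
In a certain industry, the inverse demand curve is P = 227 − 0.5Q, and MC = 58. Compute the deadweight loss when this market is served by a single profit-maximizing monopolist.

Perfect competition: P = MC = 58, so 227 − 0.5Q = 58 and Q = 338.
Monopoly sets MR = MC: 227 − Q = 58 ⇒ Q = 169, P = 227 − 0.5·169 = 142.5.
DWL is the triangle between Q = 169 and Q = 338: ½·(338 − 169)·(142.5 − 58) = 7140.25.

DWL = 7140.25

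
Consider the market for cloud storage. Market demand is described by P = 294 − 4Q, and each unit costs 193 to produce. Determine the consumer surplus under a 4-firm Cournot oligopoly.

Cournot with 4 identical firms: the symmetric best-response condition is 294 − 20q = 193. Each firm produces q = 5.05, total output Q = 20.2, price P = 213.2.
CS = ½·(294 − 213.2)·20.2 = 816.08.

CS = 816.08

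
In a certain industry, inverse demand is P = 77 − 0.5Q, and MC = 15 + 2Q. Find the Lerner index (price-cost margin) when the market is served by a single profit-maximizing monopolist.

Monopoly sets MR = MC: 77 − Q = 15 + 2Q ⇒ Q = 62/3, P = 77 − 0.5·62/3 = 200/3.
Lerner index = (P − MC)/P = (200/3 − 169/3)/(200/3) = 0.155.

Lerner index = 0.155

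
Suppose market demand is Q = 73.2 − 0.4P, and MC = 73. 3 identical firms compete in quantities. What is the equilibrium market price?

Inverting demand: P = 183 − 2.5Q.
In a 3-firm Cournot equilibrium, symmetry and the first-order condition give q = (183 − 73)/(10) = 11. So Q = 33 and P = 100.5.

P = 100.5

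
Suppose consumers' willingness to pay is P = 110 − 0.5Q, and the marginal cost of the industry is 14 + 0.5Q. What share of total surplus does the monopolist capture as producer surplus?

PS/TS = 0.75

Monopoly sets MR = MC: 110 − Q = 14 + 0.5Q ⇒ Q = 64, P = 110 − 0.5·64 = 78.
CS = ½·(110 − 78)·64 = 1024.
PS = P·Q − VC(Q) = 78·64 − (14·64 + ½·0.5·64²) = 3072.
Share captured = PS/TS = 3072/4096 = 0.75.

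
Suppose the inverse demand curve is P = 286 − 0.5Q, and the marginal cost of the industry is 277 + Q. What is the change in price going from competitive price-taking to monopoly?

Price rises by 0.75

Competitive equilibrium sets price equal to marginal cost: 286 − 0.5Q = 277 + Q, so Q = 6 and P = 283.
The monopolist equates marginal revenue to marginal cost: 286 − Q = 277 + Q, so Q = 4.5. From demand, P = 283.75.
Change in price: 283.75 − 283 = 0.75.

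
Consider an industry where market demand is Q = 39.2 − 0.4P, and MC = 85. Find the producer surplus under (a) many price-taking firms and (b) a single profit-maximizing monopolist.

Inverting demand: P = 98 − 2.5Q.
Competitive firms price at marginal cost: P = 85, giving Q = 5.2.
PS = (85 − 85)·5.2 = 0.
A monopolist chooses Q where MR = MC. MR = 98 − 5Q; setting this equal to 85 gives Q = 2.6 and P = 91.5.
PS = (91.5 − 85)·2.6 = 16.9.

Competition: PS = 0; Monopoly: PS = 16.9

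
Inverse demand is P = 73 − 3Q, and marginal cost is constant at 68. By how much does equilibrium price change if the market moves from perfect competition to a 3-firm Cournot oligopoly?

Equilibrium price rises by 1.25

Under competition P = MC = 68, so Q = (73 − 68)/3 = 5/3.
In a 3-firm Cournot equilibrium, symmetry and the first-order condition give q = (73 − 68)/(12) = 5/12. So Q = 1.25 and P = 69.25.
Change in equilibrium price: 69.25 − 68 = 1.25.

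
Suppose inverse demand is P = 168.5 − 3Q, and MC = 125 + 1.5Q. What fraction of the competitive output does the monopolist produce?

Q_m/Q_c = 0.6

The monopolist equates marginal revenue to marginal cost: 168.5 − 6Q = 125 + 1.5Q, so Q = 5.8. From demand, P = 151.1.
Competitive equilibrium sets price equal to marginal cost: 168.5 − 3Q = 125 + 1.5Q, so Q = 29/3 and P = 139.5.
Ratio Q_m/Q_c = 5.8/(29/3) = 0.6.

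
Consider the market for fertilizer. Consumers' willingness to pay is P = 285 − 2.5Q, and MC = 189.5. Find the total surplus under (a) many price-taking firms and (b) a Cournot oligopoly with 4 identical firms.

Under competition P = MC = 189.5, so Q = (285 − 189.5)/2.5 = 38.2.
CS = ½·(285 − 189.5)·38.2 = 1824.05; PS = (189.5 − 189.5)·38.2 = 0; TS = 1824.05.
With 4 symmetric Cournot firms, each firm's FOC gives 285 − 12.5q = 189.5, so q = 7.64, Q = 4·7.64 = 30.56, and P = 208.6.
CS = ½·(285 − 208.6)·30.56 = 1167.392; PS = (208.6 − 189.5)·30.56 = 583.696; TS = 1751.088.

Competition: TS = 1824.05; Cournot: TS = 1751.088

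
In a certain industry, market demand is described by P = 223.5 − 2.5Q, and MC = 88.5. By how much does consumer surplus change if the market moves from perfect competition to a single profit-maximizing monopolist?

CS falls by 2733.75

Competitive firms price at marginal cost: P = 88.5, giving Q = 54.
CS = ½·(223.5 − 88.5)·54 = 3645.
The monopolist equates marginal revenue to marginal cost: 223.5 − 5Q = 88.5, so Q = 27. From demand, P = 156.
CS = ½·(223.5 − 156)·27 = 911.25.
Change in consumer surplus: 911.25 − 3645 = −2733.75.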